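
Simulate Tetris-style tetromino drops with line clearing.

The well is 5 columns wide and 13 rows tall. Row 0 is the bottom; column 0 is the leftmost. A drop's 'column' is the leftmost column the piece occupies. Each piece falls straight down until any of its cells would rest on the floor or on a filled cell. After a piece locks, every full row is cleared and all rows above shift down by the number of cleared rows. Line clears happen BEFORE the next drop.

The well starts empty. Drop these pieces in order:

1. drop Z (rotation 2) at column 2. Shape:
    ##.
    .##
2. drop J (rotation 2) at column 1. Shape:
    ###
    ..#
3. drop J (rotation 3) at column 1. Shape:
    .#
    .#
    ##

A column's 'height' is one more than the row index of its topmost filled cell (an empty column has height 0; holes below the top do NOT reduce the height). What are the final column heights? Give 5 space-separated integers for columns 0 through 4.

Answer: 0 5 7 4 1

Derivation:
Drop 1: Z rot2 at col 2 lands with bottom-row=0; cleared 0 line(s) (total 0); column heights now [0 0 2 2 1], max=2
Drop 2: J rot2 at col 1 lands with bottom-row=2; cleared 0 line(s) (total 0); column heights now [0 4 4 4 1], max=4
Drop 3: J rot3 at col 1 lands with bottom-row=4; cleared 0 line(s) (total 0); column heights now [0 5 7 4 1], max=7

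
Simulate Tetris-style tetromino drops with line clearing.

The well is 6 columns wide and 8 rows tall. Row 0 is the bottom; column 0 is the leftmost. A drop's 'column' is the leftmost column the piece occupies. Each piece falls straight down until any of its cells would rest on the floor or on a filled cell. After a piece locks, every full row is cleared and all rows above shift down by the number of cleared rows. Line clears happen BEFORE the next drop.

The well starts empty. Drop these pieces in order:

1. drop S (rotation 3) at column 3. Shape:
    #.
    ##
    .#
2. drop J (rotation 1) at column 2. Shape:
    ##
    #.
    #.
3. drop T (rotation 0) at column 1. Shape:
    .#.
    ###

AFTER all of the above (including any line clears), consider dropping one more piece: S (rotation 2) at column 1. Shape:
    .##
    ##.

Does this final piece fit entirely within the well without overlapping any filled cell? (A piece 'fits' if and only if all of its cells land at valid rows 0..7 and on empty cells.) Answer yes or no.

Drop 1: S rot3 at col 3 lands with bottom-row=0; cleared 0 line(s) (total 0); column heights now [0 0 0 3 2 0], max=3
Drop 2: J rot1 at col 2 lands with bottom-row=1; cleared 0 line(s) (total 0); column heights now [0 0 4 4 2 0], max=4
Drop 3: T rot0 at col 1 lands with bottom-row=4; cleared 0 line(s) (total 0); column heights now [0 5 6 5 2 0], max=6
Test piece S rot2 at col 1 (width 3): heights before test = [0 5 6 5 2 0]; fits = True

Answer: yes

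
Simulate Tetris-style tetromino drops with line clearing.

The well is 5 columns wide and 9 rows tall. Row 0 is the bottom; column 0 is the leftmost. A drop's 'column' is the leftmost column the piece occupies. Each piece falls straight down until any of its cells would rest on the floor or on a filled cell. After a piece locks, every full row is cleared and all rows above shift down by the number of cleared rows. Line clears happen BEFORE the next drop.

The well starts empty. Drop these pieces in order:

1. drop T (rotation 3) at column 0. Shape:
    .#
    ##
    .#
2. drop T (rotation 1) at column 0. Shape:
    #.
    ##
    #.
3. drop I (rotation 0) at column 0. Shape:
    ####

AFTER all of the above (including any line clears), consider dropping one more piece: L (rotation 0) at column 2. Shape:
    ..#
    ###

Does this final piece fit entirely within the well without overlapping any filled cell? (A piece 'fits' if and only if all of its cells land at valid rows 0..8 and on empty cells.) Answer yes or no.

Answer: yes

Derivation:
Drop 1: T rot3 at col 0 lands with bottom-row=0; cleared 0 line(s) (total 0); column heights now [2 3 0 0 0], max=3
Drop 2: T rot1 at col 0 lands with bottom-row=2; cleared 0 line(s) (total 0); column heights now [5 4 0 0 0], max=5
Drop 3: I rot0 at col 0 lands with bottom-row=5; cleared 0 line(s) (total 0); column heights now [6 6 6 6 0], max=6
Test piece L rot0 at col 2 (width 3): heights before test = [6 6 6 6 0]; fits = True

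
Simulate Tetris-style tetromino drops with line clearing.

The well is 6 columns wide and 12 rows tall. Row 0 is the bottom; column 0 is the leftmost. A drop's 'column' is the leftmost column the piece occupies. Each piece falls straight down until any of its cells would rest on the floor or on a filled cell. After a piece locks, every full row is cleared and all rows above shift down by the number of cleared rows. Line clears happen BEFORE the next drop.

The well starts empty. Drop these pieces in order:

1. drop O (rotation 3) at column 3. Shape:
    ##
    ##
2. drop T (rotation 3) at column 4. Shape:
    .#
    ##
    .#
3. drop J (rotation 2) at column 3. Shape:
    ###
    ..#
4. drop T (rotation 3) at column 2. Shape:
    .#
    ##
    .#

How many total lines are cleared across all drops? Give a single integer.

Answer: 0

Derivation:
Drop 1: O rot3 at col 3 lands with bottom-row=0; cleared 0 line(s) (total 0); column heights now [0 0 0 2 2 0], max=2
Drop 2: T rot3 at col 4 lands with bottom-row=1; cleared 0 line(s) (total 0); column heights now [0 0 0 2 3 4], max=4
Drop 3: J rot2 at col 3 lands with bottom-row=4; cleared 0 line(s) (total 0); column heights now [0 0 0 6 6 6], max=6
Drop 4: T rot3 at col 2 lands with bottom-row=6; cleared 0 line(s) (total 0); column heights now [0 0 8 9 6 6], max=9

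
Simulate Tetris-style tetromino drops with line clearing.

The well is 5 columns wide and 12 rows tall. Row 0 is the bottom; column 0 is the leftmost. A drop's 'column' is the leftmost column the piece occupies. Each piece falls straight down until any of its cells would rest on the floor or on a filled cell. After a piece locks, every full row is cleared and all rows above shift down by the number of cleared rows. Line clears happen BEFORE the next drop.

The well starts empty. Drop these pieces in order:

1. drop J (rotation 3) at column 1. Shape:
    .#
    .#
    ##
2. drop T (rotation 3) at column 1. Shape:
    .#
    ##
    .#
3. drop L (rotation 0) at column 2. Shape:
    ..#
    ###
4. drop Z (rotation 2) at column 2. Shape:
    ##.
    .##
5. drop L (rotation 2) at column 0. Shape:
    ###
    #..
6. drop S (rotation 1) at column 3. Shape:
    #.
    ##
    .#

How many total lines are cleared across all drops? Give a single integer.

Drop 1: J rot3 at col 1 lands with bottom-row=0; cleared 0 line(s) (total 0); column heights now [0 1 3 0 0], max=3
Drop 2: T rot3 at col 1 lands with bottom-row=3; cleared 0 line(s) (total 0); column heights now [0 5 6 0 0], max=6
Drop 3: L rot0 at col 2 lands with bottom-row=6; cleared 0 line(s) (total 0); column heights now [0 5 7 7 8], max=8
Drop 4: Z rot2 at col 2 lands with bottom-row=8; cleared 0 line(s) (total 0); column heights now [0 5 10 10 9], max=10
Drop 5: L rot2 at col 0 lands with bottom-row=9; cleared 0 line(s) (total 0); column heights now [11 11 11 10 9], max=11
Drop 6: S rot1 at col 3 lands with bottom-row=9; cleared 1 line(s) (total 1); column heights now [10 5 10 11 10], max=11

Answer: 1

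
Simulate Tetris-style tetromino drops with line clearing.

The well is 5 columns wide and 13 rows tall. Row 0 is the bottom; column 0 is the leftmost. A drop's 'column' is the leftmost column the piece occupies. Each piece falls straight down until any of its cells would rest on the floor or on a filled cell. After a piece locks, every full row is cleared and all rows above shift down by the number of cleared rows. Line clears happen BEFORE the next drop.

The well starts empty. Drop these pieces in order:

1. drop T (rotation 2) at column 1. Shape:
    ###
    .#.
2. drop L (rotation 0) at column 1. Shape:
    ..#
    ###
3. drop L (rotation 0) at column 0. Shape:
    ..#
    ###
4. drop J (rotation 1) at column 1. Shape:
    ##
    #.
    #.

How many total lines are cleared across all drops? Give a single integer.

Answer: 0

Derivation:
Drop 1: T rot2 at col 1 lands with bottom-row=0; cleared 0 line(s) (total 0); column heights now [0 2 2 2 0], max=2
Drop 2: L rot0 at col 1 lands with bottom-row=2; cleared 0 line(s) (total 0); column heights now [0 3 3 4 0], max=4
Drop 3: L rot0 at col 0 lands with bottom-row=3; cleared 0 line(s) (total 0); column heights now [4 4 5 4 0], max=5
Drop 4: J rot1 at col 1 lands with bottom-row=4; cleared 0 line(s) (total 0); column heights now [4 7 7 4 0], max=7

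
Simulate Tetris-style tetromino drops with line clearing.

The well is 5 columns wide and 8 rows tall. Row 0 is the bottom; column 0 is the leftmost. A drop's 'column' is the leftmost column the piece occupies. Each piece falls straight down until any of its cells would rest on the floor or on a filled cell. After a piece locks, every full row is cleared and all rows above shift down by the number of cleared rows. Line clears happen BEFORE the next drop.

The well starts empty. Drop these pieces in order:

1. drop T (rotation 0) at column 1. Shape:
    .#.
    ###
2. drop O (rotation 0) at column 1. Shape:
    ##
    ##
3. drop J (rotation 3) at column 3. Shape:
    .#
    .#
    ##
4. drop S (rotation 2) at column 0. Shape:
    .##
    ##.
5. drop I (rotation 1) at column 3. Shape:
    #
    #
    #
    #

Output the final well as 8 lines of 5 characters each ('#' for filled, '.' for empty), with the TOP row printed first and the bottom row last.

Drop 1: T rot0 at col 1 lands with bottom-row=0; cleared 0 line(s) (total 0); column heights now [0 1 2 1 0], max=2
Drop 2: O rot0 at col 1 lands with bottom-row=2; cleared 0 line(s) (total 0); column heights now [0 4 4 1 0], max=4
Drop 3: J rot3 at col 3 lands with bottom-row=1; cleared 0 line(s) (total 0); column heights now [0 4 4 2 4], max=4
Drop 4: S rot2 at col 0 lands with bottom-row=4; cleared 0 line(s) (total 0); column heights now [5 6 6 2 4], max=6
Drop 5: I rot1 at col 3 lands with bottom-row=2; cleared 0 line(s) (total 0); column heights now [5 6 6 6 4], max=6

Answer: .....
.....
.###.
##.#.
.####
.####
..###
.###.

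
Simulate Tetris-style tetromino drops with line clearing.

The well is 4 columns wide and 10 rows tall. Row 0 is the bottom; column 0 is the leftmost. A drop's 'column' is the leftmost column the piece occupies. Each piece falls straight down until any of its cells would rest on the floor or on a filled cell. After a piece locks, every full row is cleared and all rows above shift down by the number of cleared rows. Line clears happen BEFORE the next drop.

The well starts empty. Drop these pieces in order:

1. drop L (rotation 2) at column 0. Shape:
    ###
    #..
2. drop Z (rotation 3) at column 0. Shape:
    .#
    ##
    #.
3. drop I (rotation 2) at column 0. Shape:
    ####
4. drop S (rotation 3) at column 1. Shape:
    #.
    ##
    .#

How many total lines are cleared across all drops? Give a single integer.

Answer: 1

Derivation:
Drop 1: L rot2 at col 0 lands with bottom-row=0; cleared 0 line(s) (total 0); column heights now [2 2 2 0], max=2
Drop 2: Z rot3 at col 0 lands with bottom-row=2; cleared 0 line(s) (total 0); column heights now [4 5 2 0], max=5
Drop 3: I rot2 at col 0 lands with bottom-row=5; cleared 1 line(s) (total 1); column heights now [4 5 2 0], max=5
Drop 4: S rot3 at col 1 lands with bottom-row=4; cleared 0 line(s) (total 1); column heights now [4 7 6 0], max=7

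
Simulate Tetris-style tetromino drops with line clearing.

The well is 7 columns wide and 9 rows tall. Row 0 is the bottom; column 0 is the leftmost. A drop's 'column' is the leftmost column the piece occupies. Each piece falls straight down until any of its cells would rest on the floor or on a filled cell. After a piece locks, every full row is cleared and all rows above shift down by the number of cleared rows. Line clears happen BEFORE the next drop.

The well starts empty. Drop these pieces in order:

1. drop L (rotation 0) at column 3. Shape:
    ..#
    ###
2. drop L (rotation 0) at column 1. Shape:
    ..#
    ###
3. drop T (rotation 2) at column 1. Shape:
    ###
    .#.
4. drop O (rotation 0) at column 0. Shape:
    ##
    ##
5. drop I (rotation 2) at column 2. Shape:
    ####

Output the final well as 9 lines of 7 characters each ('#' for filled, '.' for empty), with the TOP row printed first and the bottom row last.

Drop 1: L rot0 at col 3 lands with bottom-row=0; cleared 0 line(s) (total 0); column heights now [0 0 0 1 1 2 0], max=2
Drop 2: L rot0 at col 1 lands with bottom-row=1; cleared 0 line(s) (total 0); column heights now [0 2 2 3 1 2 0], max=3
Drop 3: T rot2 at col 1 lands with bottom-row=2; cleared 0 line(s) (total 0); column heights now [0 4 4 4 1 2 0], max=4
Drop 4: O rot0 at col 0 lands with bottom-row=4; cleared 0 line(s) (total 0); column heights now [6 6 4 4 1 2 0], max=6
Drop 5: I rot2 at col 2 lands with bottom-row=4; cleared 0 line(s) (total 0); column heights now [6 6 5 5 5 5 0], max=6

Answer: .......
.......
.......
##.....
######.
.###...
..##...
.###.#.
...###.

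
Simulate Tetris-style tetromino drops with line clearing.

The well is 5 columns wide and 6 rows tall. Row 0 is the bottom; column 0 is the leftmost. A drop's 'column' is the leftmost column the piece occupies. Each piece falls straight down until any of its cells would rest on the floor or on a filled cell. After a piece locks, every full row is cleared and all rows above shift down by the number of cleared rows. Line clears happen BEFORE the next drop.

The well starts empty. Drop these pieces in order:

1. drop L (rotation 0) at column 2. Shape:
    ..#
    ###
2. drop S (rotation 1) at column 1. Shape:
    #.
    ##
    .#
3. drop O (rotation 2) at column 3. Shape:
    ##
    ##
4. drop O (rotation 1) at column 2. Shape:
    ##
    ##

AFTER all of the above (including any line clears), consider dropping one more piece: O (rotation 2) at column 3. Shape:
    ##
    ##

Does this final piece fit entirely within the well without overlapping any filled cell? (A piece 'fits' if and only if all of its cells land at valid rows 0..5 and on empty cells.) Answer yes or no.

Answer: no

Derivation:
Drop 1: L rot0 at col 2 lands with bottom-row=0; cleared 0 line(s) (total 0); column heights now [0 0 1 1 2], max=2
Drop 2: S rot1 at col 1 lands with bottom-row=1; cleared 0 line(s) (total 0); column heights now [0 4 3 1 2], max=4
Drop 3: O rot2 at col 3 lands with bottom-row=2; cleared 0 line(s) (total 0); column heights now [0 4 3 4 4], max=4
Drop 4: O rot1 at col 2 lands with bottom-row=4; cleared 0 line(s) (total 0); column heights now [0 4 6 6 4], max=6
Test piece O rot2 at col 3 (width 2): heights before test = [0 4 6 6 4]; fits = False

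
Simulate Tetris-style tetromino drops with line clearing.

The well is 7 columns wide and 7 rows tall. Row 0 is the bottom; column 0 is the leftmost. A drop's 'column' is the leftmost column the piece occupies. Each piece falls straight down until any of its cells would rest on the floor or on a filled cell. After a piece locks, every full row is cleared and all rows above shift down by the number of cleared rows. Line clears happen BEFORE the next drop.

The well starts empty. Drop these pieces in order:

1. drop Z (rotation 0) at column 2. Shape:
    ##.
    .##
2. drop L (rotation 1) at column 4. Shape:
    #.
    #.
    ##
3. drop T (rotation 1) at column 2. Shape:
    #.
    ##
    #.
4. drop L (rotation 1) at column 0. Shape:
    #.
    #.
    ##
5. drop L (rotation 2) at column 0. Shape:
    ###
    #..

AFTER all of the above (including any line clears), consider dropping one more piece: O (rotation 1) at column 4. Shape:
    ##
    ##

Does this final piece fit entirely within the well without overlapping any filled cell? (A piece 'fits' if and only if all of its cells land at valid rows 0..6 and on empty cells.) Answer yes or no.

Answer: yes

Derivation:
Drop 1: Z rot0 at col 2 lands with bottom-row=0; cleared 0 line(s) (total 0); column heights now [0 0 2 2 1 0 0], max=2
Drop 2: L rot1 at col 4 lands with bottom-row=1; cleared 0 line(s) (total 0); column heights now [0 0 2 2 4 2 0], max=4
Drop 3: T rot1 at col 2 lands with bottom-row=2; cleared 0 line(s) (total 0); column heights now [0 0 5 4 4 2 0], max=5
Drop 4: L rot1 at col 0 lands with bottom-row=0; cleared 0 line(s) (total 0); column heights now [3 1 5 4 4 2 0], max=5
Drop 5: L rot2 at col 0 lands with bottom-row=4; cleared 0 line(s) (total 0); column heights now [6 6 6 4 4 2 0], max=6
Test piece O rot1 at col 4 (width 2): heights before test = [6 6 6 4 4 2 0]; fits = True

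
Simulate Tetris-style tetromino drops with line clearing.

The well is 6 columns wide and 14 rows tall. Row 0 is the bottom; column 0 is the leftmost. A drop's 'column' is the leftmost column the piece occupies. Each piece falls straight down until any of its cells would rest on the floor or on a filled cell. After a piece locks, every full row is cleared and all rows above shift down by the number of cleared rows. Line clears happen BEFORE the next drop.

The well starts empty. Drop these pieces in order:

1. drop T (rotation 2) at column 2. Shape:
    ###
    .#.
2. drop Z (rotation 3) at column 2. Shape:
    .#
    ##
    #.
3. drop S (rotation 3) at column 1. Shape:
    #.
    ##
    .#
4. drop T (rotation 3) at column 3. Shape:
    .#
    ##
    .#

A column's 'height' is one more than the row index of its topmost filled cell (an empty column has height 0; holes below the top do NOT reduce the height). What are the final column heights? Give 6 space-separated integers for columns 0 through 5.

Drop 1: T rot2 at col 2 lands with bottom-row=0; cleared 0 line(s) (total 0); column heights now [0 0 2 2 2 0], max=2
Drop 2: Z rot3 at col 2 lands with bottom-row=2; cleared 0 line(s) (total 0); column heights now [0 0 4 5 2 0], max=5
Drop 3: S rot3 at col 1 lands with bottom-row=4; cleared 0 line(s) (total 0); column heights now [0 7 6 5 2 0], max=7
Drop 4: T rot3 at col 3 lands with bottom-row=4; cleared 0 line(s) (total 0); column heights now [0 7 6 6 7 0], max=7

Answer: 0 7 6 6 7 0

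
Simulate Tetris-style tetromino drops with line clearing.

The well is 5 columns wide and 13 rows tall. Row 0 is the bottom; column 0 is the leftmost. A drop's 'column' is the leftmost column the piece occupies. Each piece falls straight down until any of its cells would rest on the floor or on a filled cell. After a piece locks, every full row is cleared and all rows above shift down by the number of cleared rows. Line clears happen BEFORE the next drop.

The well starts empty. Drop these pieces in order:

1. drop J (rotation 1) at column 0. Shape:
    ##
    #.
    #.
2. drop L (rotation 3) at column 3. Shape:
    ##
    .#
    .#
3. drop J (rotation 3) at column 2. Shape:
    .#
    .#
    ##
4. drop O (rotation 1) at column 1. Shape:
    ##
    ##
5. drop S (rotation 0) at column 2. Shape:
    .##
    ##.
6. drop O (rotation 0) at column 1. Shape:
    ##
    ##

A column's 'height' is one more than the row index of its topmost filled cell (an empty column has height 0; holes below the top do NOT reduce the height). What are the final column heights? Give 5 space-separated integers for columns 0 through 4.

Answer: 3 9 9 8 8

Derivation:
Drop 1: J rot1 at col 0 lands with bottom-row=0; cleared 0 line(s) (total 0); column heights now [3 3 0 0 0], max=3
Drop 2: L rot3 at col 3 lands with bottom-row=0; cleared 0 line(s) (total 0); column heights now [3 3 0 3 3], max=3
Drop 3: J rot3 at col 2 lands with bottom-row=3; cleared 0 line(s) (total 0); column heights now [3 3 4 6 3], max=6
Drop 4: O rot1 at col 1 lands with bottom-row=4; cleared 0 line(s) (total 0); column heights now [3 6 6 6 3], max=6
Drop 5: S rot0 at col 2 lands with bottom-row=6; cleared 0 line(s) (total 0); column heights now [3 6 7 8 8], max=8
Drop 6: O rot0 at col 1 lands with bottom-row=7; cleared 0 line(s) (total 0); column heights now [3 9 9 8 8], max=9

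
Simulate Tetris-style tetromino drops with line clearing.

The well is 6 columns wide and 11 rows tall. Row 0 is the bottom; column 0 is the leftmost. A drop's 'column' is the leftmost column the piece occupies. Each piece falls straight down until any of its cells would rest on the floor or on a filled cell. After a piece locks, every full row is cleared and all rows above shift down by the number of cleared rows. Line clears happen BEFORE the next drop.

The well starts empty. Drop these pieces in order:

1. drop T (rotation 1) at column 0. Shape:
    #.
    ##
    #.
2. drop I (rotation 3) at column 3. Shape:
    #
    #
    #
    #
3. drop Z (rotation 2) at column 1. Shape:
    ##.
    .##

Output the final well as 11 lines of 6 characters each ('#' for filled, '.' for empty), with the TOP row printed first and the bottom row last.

Drop 1: T rot1 at col 0 lands with bottom-row=0; cleared 0 line(s) (total 0); column heights now [3 2 0 0 0 0], max=3
Drop 2: I rot3 at col 3 lands with bottom-row=0; cleared 0 line(s) (total 0); column heights now [3 2 0 4 0 0], max=4
Drop 3: Z rot2 at col 1 lands with bottom-row=4; cleared 0 line(s) (total 0); column heights now [3 6 6 5 0 0], max=6

Answer: ......
......
......
......
......
.##...
..##..
...#..
#..#..
##.#..
#..#..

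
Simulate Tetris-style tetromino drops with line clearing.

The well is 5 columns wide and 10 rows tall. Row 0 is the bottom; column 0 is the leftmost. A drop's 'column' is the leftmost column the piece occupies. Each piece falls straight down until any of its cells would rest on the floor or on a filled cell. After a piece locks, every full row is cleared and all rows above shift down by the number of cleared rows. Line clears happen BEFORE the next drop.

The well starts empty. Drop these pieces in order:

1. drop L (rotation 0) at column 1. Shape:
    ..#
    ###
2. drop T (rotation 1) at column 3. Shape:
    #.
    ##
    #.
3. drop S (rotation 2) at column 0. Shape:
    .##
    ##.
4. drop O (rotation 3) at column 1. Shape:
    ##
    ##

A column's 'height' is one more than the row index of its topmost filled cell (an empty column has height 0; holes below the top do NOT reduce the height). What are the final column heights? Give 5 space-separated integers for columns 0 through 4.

Drop 1: L rot0 at col 1 lands with bottom-row=0; cleared 0 line(s) (total 0); column heights now [0 1 1 2 0], max=2
Drop 2: T rot1 at col 3 lands with bottom-row=2; cleared 0 line(s) (total 0); column heights now [0 1 1 5 4], max=5
Drop 3: S rot2 at col 0 lands with bottom-row=1; cleared 0 line(s) (total 0); column heights now [2 3 3 5 4], max=5
Drop 4: O rot3 at col 1 lands with bottom-row=3; cleared 0 line(s) (total 0); column heights now [2 5 5 5 4], max=5

Answer: 2 5 5 5 4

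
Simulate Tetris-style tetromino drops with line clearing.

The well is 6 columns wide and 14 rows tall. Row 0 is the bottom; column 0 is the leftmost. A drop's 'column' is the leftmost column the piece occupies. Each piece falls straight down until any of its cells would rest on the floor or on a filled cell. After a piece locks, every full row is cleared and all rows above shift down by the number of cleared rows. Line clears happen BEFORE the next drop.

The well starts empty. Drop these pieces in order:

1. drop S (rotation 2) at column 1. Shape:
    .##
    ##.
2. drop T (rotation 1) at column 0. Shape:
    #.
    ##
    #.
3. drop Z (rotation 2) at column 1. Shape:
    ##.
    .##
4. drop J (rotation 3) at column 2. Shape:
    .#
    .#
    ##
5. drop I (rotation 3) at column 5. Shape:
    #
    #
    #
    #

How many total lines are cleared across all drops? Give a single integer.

Answer: 0

Derivation:
Drop 1: S rot2 at col 1 lands with bottom-row=0; cleared 0 line(s) (total 0); column heights now [0 1 2 2 0 0], max=2
Drop 2: T rot1 at col 0 lands with bottom-row=0; cleared 0 line(s) (total 0); column heights now [3 2 2 2 0 0], max=3
Drop 3: Z rot2 at col 1 lands with bottom-row=2; cleared 0 line(s) (total 0); column heights now [3 4 4 3 0 0], max=4
Drop 4: J rot3 at col 2 lands with bottom-row=4; cleared 0 line(s) (total 0); column heights now [3 4 5 7 0 0], max=7
Drop 5: I rot3 at col 5 lands with bottom-row=0; cleared 0 line(s) (total 0); column heights now [3 4 5 7 0 4], max=7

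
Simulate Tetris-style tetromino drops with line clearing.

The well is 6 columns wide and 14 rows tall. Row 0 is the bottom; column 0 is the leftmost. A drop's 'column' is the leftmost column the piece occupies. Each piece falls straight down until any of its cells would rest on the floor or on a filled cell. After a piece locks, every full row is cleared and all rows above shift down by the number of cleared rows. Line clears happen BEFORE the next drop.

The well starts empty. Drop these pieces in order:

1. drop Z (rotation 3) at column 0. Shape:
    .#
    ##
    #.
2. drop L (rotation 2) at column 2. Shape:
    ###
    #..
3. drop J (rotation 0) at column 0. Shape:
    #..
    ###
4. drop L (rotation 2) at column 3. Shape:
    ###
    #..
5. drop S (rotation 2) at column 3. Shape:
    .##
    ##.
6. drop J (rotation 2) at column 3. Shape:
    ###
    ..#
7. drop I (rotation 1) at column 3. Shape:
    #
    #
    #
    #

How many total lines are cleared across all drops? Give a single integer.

Drop 1: Z rot3 at col 0 lands with bottom-row=0; cleared 0 line(s) (total 0); column heights now [2 3 0 0 0 0], max=3
Drop 2: L rot2 at col 2 lands with bottom-row=0; cleared 0 line(s) (total 0); column heights now [2 3 2 2 2 0], max=3
Drop 3: J rot0 at col 0 lands with bottom-row=3; cleared 0 line(s) (total 0); column heights now [5 4 4 2 2 0], max=5
Drop 4: L rot2 at col 3 lands with bottom-row=2; cleared 1 line(s) (total 1); column heights now [4 3 2 3 2 0], max=4
Drop 5: S rot2 at col 3 lands with bottom-row=3; cleared 0 line(s) (total 1); column heights now [4 3 2 4 5 5], max=5
Drop 6: J rot2 at col 3 lands with bottom-row=5; cleared 0 line(s) (total 1); column heights now [4 3 2 7 7 7], max=7
Drop 7: I rot1 at col 3 lands with bottom-row=7; cleared 0 line(s) (total 1); column heights now [4 3 2 11 7 7], max=11

Answer: 1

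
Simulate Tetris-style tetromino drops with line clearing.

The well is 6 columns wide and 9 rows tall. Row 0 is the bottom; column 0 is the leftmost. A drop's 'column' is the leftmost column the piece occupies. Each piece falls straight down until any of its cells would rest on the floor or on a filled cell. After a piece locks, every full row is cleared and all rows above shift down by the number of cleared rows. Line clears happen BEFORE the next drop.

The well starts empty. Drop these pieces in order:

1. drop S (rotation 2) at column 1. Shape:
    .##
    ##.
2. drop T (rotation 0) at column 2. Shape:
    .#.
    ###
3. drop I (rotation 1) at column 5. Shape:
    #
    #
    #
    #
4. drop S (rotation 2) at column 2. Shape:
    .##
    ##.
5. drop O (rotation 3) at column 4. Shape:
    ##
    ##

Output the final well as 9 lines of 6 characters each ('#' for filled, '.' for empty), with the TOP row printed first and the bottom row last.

Answer: ......
....##
....##
...##.
..##..
...#.#
..####
..##.#
.##..#

Derivation:
Drop 1: S rot2 at col 1 lands with bottom-row=0; cleared 0 line(s) (total 0); column heights now [0 1 2 2 0 0], max=2
Drop 2: T rot0 at col 2 lands with bottom-row=2; cleared 0 line(s) (total 0); column heights now [0 1 3 4 3 0], max=4
Drop 3: I rot1 at col 5 lands with bottom-row=0; cleared 0 line(s) (total 0); column heights now [0 1 3 4 3 4], max=4
Drop 4: S rot2 at col 2 lands with bottom-row=4; cleared 0 line(s) (total 0); column heights now [0 1 5 6 6 4], max=6
Drop 5: O rot3 at col 4 lands with bottom-row=6; cleared 0 line(s) (total 0); column heights now [0 1 5 6 8 8], max=8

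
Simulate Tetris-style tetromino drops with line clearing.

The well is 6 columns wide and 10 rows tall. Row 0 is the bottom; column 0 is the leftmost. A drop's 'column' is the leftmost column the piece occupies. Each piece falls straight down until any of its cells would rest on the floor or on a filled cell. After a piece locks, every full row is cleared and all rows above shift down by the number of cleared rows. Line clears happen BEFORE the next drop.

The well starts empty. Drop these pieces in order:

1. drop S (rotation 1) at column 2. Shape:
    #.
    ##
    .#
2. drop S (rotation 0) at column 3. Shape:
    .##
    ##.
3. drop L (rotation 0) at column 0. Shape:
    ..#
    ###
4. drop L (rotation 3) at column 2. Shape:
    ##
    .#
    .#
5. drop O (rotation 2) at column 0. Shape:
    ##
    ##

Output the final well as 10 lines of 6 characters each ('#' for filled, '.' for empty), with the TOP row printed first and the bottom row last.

Drop 1: S rot1 at col 2 lands with bottom-row=0; cleared 0 line(s) (total 0); column heights now [0 0 3 2 0 0], max=3
Drop 2: S rot0 at col 3 lands with bottom-row=2; cleared 0 line(s) (total 0); column heights now [0 0 3 3 4 4], max=4
Drop 3: L rot0 at col 0 lands with bottom-row=3; cleared 0 line(s) (total 0); column heights now [4 4 5 3 4 4], max=5
Drop 4: L rot3 at col 2 lands with bottom-row=3; cleared 1 line(s) (total 1); column heights now [0 0 5 5 3 0], max=5
Drop 5: O rot2 at col 0 lands with bottom-row=0; cleared 0 line(s) (total 1); column heights now [2 2 5 5 3 0], max=5

Answer: ......
......
......
......
......
..##..
..##..
..###.
####..
##.#..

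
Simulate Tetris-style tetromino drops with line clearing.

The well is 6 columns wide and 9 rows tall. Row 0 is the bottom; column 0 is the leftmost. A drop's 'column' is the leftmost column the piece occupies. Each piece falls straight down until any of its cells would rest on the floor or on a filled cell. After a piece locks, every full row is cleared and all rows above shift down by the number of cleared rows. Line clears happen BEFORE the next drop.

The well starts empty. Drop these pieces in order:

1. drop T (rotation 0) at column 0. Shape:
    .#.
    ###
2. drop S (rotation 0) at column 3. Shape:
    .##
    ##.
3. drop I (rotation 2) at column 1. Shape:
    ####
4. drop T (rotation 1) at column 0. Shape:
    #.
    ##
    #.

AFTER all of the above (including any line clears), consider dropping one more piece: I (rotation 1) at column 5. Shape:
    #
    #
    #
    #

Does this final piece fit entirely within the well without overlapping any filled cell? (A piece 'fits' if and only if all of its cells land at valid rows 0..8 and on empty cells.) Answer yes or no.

Drop 1: T rot0 at col 0 lands with bottom-row=0; cleared 0 line(s) (total 0); column heights now [1 2 1 0 0 0], max=2
Drop 2: S rot0 at col 3 lands with bottom-row=0; cleared 0 line(s) (total 0); column heights now [1 2 1 1 2 2], max=2
Drop 3: I rot2 at col 1 lands with bottom-row=2; cleared 0 line(s) (total 0); column heights now [1 3 3 3 3 2], max=3
Drop 4: T rot1 at col 0 lands with bottom-row=2; cleared 0 line(s) (total 0); column heights now [5 4 3 3 3 2], max=5
Test piece I rot1 at col 5 (width 1): heights before test = [5 4 3 3 3 2]; fits = True

Answer: yes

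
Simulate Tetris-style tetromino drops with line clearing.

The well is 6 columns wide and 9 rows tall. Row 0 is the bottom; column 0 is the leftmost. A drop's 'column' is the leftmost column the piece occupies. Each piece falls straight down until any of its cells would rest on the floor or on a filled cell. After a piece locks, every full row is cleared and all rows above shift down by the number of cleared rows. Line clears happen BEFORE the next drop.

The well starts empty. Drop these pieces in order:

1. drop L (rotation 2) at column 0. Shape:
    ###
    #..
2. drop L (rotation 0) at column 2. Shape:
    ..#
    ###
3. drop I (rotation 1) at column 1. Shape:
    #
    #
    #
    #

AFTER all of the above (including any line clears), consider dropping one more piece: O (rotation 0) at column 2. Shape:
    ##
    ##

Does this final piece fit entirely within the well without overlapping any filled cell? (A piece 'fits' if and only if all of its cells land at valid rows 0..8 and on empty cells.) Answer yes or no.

Drop 1: L rot2 at col 0 lands with bottom-row=0; cleared 0 line(s) (total 0); column heights now [2 2 2 0 0 0], max=2
Drop 2: L rot0 at col 2 lands with bottom-row=2; cleared 0 line(s) (total 0); column heights now [2 2 3 3 4 0], max=4
Drop 3: I rot1 at col 1 lands with bottom-row=2; cleared 0 line(s) (total 0); column heights now [2 6 3 3 4 0], max=6
Test piece O rot0 at col 2 (width 2): heights before test = [2 6 3 3 4 0]; fits = True

Answer: yes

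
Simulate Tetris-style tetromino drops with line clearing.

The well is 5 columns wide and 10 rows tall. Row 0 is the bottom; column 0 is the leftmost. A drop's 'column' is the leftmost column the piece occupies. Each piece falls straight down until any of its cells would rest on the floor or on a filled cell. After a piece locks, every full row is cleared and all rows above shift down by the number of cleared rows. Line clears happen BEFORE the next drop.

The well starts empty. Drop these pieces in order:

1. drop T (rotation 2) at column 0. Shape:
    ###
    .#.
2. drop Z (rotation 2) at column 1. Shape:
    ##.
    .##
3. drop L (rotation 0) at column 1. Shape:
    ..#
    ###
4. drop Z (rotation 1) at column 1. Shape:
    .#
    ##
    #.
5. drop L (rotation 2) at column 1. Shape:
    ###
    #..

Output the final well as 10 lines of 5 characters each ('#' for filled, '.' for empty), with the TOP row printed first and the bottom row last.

Drop 1: T rot2 at col 0 lands with bottom-row=0; cleared 0 line(s) (total 0); column heights now [2 2 2 0 0], max=2
Drop 2: Z rot2 at col 1 lands with bottom-row=2; cleared 0 line(s) (total 0); column heights now [2 4 4 3 0], max=4
Drop 3: L rot0 at col 1 lands with bottom-row=4; cleared 0 line(s) (total 0); column heights now [2 5 5 6 0], max=6
Drop 4: Z rot1 at col 1 lands with bottom-row=5; cleared 0 line(s) (total 0); column heights now [2 7 8 6 0], max=8
Drop 5: L rot2 at col 1 lands with bottom-row=7; cleared 0 line(s) (total 0); column heights now [2 9 9 9 0], max=9

Answer: .....
.###.
.##..
.##..
.#.#.
.###.
.##..
..##.
###..
.#...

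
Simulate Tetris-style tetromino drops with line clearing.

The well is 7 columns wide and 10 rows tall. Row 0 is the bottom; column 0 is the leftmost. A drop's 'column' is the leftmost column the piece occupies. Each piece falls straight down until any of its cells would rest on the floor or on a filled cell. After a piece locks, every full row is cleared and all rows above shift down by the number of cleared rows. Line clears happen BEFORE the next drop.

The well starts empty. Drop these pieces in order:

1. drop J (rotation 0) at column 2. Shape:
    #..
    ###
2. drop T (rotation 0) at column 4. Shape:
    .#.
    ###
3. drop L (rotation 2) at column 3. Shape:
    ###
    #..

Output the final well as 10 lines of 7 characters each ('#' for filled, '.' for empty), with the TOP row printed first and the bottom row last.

Answer: .......
.......
.......
.......
.......
.......
...###.
...#.#.
..#.###
..###..

Derivation:
Drop 1: J rot0 at col 2 lands with bottom-row=0; cleared 0 line(s) (total 0); column heights now [0 0 2 1 1 0 0], max=2
Drop 2: T rot0 at col 4 lands with bottom-row=1; cleared 0 line(s) (total 0); column heights now [0 0 2 1 2 3 2], max=3
Drop 3: L rot2 at col 3 lands with bottom-row=2; cleared 0 line(s) (total 0); column heights now [0 0 2 4 4 4 2], max=4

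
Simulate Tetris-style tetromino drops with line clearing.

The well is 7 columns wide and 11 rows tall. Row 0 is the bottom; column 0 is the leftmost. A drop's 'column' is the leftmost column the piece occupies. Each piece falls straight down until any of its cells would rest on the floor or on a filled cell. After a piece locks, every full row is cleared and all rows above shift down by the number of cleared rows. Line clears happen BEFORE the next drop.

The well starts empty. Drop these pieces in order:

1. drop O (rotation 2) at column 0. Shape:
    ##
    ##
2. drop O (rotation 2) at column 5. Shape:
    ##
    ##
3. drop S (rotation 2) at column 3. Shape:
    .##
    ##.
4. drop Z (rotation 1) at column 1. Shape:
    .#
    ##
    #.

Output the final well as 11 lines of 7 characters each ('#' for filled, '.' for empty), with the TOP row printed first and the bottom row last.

Drop 1: O rot2 at col 0 lands with bottom-row=0; cleared 0 line(s) (total 0); column heights now [2 2 0 0 0 0 0], max=2
Drop 2: O rot2 at col 5 lands with bottom-row=0; cleared 0 line(s) (total 0); column heights now [2 2 0 0 0 2 2], max=2
Drop 3: S rot2 at col 3 lands with bottom-row=1; cleared 0 line(s) (total 0); column heights now [2 2 0 2 3 3 2], max=3
Drop 4: Z rot1 at col 1 lands with bottom-row=2; cleared 0 line(s) (total 0); column heights now [2 4 5 2 3 3 2], max=5

Answer: .......
.......
.......
.......
.......
.......
..#....
.##....
.#..##.
##.####
##...##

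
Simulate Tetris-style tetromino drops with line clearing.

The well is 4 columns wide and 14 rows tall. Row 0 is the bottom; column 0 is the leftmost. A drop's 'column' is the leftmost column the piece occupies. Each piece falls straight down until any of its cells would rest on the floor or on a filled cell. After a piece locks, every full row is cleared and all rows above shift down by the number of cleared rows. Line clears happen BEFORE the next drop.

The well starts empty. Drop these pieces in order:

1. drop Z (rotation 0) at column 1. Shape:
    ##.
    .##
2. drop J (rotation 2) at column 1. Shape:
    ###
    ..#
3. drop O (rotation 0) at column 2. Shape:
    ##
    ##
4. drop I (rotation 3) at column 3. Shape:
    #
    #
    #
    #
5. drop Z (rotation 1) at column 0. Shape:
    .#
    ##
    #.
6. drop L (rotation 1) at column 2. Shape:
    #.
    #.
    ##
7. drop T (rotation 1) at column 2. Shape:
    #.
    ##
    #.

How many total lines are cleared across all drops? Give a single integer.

Answer: 2

Derivation:
Drop 1: Z rot0 at col 1 lands with bottom-row=0; cleared 0 line(s) (total 0); column heights now [0 2 2 1], max=2
Drop 2: J rot2 at col 1 lands with bottom-row=1; cleared 0 line(s) (total 0); column heights now [0 3 3 3], max=3
Drop 3: O rot0 at col 2 lands with bottom-row=3; cleared 0 line(s) (total 0); column heights now [0 3 5 5], max=5
Drop 4: I rot3 at col 3 lands with bottom-row=5; cleared 0 line(s) (total 0); column heights now [0 3 5 9], max=9
Drop 5: Z rot1 at col 0 lands with bottom-row=2; cleared 2 line(s) (total 2); column heights now [0 3 3 7], max=7
Drop 6: L rot1 at col 2 lands with bottom-row=7; cleared 0 line(s) (total 2); column heights now [0 3 10 8], max=10
Drop 7: T rot1 at col 2 lands with bottom-row=10; cleared 0 line(s) (total 2); column heights now [0 3 13 12], max=13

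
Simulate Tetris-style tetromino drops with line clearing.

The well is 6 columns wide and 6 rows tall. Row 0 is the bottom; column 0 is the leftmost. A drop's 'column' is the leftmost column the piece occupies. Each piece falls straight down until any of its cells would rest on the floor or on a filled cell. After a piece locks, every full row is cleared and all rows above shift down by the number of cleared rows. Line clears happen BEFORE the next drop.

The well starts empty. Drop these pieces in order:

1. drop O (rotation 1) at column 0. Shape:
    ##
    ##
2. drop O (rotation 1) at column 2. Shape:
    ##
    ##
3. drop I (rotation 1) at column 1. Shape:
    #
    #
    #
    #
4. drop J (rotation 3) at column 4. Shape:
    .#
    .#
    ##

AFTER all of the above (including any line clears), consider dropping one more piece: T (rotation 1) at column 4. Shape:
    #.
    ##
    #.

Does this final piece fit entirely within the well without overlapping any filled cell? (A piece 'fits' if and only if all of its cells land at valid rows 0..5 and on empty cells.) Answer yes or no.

Drop 1: O rot1 at col 0 lands with bottom-row=0; cleared 0 line(s) (total 0); column heights now [2 2 0 0 0 0], max=2
Drop 2: O rot1 at col 2 lands with bottom-row=0; cleared 0 line(s) (total 0); column heights now [2 2 2 2 0 0], max=2
Drop 3: I rot1 at col 1 lands with bottom-row=2; cleared 0 line(s) (total 0); column heights now [2 6 2 2 0 0], max=6
Drop 4: J rot3 at col 4 lands with bottom-row=0; cleared 1 line(s) (total 1); column heights now [1 5 1 1 0 2], max=5
Test piece T rot1 at col 4 (width 2): heights before test = [1 5 1 1 0 2]; fits = True

Answer: yes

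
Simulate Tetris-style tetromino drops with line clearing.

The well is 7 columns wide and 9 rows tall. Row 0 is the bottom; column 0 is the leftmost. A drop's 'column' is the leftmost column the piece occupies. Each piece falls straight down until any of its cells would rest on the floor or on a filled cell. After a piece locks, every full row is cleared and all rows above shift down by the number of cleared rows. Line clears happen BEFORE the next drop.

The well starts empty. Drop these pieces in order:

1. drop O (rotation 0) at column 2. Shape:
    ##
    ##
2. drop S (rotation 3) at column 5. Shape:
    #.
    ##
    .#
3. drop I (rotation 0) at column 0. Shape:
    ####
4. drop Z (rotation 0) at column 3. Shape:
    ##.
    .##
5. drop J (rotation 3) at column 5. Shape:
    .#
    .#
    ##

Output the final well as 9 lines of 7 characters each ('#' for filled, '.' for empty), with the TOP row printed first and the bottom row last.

Drop 1: O rot0 at col 2 lands with bottom-row=0; cleared 0 line(s) (total 0); column heights now [0 0 2 2 0 0 0], max=2
Drop 2: S rot3 at col 5 lands with bottom-row=0; cleared 0 line(s) (total 0); column heights now [0 0 2 2 0 3 2], max=3
Drop 3: I rot0 at col 0 lands with bottom-row=2; cleared 0 line(s) (total 0); column heights now [3 3 3 3 0 3 2], max=3
Drop 4: Z rot0 at col 3 lands with bottom-row=3; cleared 0 line(s) (total 0); column heights now [3 3 3 5 5 4 2], max=5
Drop 5: J rot3 at col 5 lands with bottom-row=4; cleared 0 line(s) (total 0); column heights now [3 3 3 5 5 5 7], max=7

Answer: .......
.......
......#
......#
...####
....##.
####.#.
..##.##
..##..#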